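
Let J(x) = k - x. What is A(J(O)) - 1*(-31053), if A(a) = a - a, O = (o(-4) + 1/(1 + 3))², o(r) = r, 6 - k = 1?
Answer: 31053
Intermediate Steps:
k = 5 (k = 6 - 1*1 = 6 - 1 = 5)
O = 225/16 (O = (-4 + 1/(1 + 3))² = (-4 + 1/4)² = (-4 + ¼)² = (-15/4)² = 225/16 ≈ 14.063)
J(x) = 5 - x
A(a) = 0
A(J(O)) - 1*(-31053) = 0 - 1*(-31053) = 0 + 31053 = 31053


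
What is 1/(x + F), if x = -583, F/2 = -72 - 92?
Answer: -1/911 ≈ -0.0010977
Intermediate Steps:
F = -328 (F = 2*(-72 - 92) = 2*(-164) = -328)
1/(x + F) = 1/(-583 - 328) = 1/(-911) = -1/911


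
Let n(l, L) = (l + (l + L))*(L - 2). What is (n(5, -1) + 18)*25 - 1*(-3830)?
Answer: 3605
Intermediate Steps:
n(l, L) = (-2 + L)*(L + 2*l) (n(l, L) = (l + (L + l))*(-2 + L) = (L + 2*l)*(-2 + L) = (-2 + L)*(L + 2*l))
(n(5, -1) + 18)*25 - 1*(-3830) = (((-1)**2 - 4*5 - 2*(-1) + 2*(-1)*5) + 18)*25 - 1*(-3830) = ((1 - 20 + 2 - 10) + 18)*25 + 3830 = (-27 + 18)*25 + 3830 = -9*25 + 3830 = -225 + 3830 = 3605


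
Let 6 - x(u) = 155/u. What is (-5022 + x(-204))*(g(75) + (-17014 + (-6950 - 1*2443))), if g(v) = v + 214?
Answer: 4453593477/34 ≈ 1.3099e+8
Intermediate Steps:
g(v) = 214 + v
x(u) = 6 - 155/u
(-5022 + x(-204))*(g(75) + (-17014 + (-6950 - 1*2443))) = (-5022 + (6 - 155/(-204)))*((214 + 75) + (-17014 + (-6950 - 1*2443))) = (-5022 + (6 - 155*(-1/204)))*(289 + (-17014 + (-6950 - 2443))) = (-5022 + (6 + 155/204))*(289 + (-17014 - 9393)) = (-5022 + 1379/204)*(289 - 26407) = -1023109/204*(-26118) = 4453593477/34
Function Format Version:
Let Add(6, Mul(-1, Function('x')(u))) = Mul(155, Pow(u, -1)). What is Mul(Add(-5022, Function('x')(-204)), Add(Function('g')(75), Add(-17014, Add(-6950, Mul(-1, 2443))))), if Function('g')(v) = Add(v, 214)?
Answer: Rational(4453593477, 34) ≈ 1.3099e+8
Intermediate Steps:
Function('g')(v) = Add(214, v)
Function('x')(u) = Add(6, Mul(-155, Pow(u, -1))) (Function('x')(u) = Add(6, Mul(-1, Mul(155, Pow(u, -1)))) = Add(6, Mul(-155, Pow(u, -1))))
Mul(Add(-5022, Function('x')(-204)), Add(Function('g')(75), Add(-17014, Add(-6950, Mul(-1, 2443))))) = Mul(Add(-5022, Add(6, Mul(-155, Pow(-204, -1)))), Add(Add(214, 75), Add(-17014, Add(-6950, Mul(-1, 2443))))) = Mul(Add(-5022, Add(6, Mul(-155, Rational(-1, 204)))), Add(289, Add(-17014, Add(-6950, -2443)))) = Mul(Add(-5022, Add(6, Rational(155, 204))), Add(289, Add(-17014, -9393))) = Mul(Add(-5022, Rational(1379, 204)), Add(289, -26407)) = Mul(Rational(-1023109, 204), -26118) = Rational(4453593477, 34)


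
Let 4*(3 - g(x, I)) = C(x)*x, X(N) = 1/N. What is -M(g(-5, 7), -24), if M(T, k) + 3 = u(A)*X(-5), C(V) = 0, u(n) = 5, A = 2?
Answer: 4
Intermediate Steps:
g(x, I) = 3 (g(x, I) = 3 - 0*x = 3 - 1/4*0 = 3 + 0 = 3)
M(T, k) = -4 (M(T, k) = -3 + 5/(-5) = -3 + 5*(-1/5) = -3 - 1 = -4)
-M(g(-5, 7), -24) = -1*(-4) = 4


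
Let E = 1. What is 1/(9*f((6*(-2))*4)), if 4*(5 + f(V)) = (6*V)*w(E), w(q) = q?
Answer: -1/693 ≈ -0.0014430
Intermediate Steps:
f(V) = -5 + 3*V/2 (f(V) = -5 + ((6*V)*1)/4 = -5 + (6*V)/4 = -5 + 3*V/2)
1/(9*f((6*(-2))*4)) = 1/(9*(-5 + 3*((6*(-2))*4)/2)) = 1/(9*(-5 + 3*(-12*4)/2)) = 1/(9*(-5 + (3/2)*(-48))) = 1/(9*(-5 - 72)) = 1/(9*(-77)) = 1/(-693) = -1/693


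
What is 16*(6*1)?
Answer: 96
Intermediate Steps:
16*(6*1) = 16*6 = 96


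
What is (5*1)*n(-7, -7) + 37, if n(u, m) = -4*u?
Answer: 177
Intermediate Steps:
(5*1)*n(-7, -7) + 37 = (5*1)*(-4*(-7)) + 37 = 5*28 + 37 = 140 + 37 = 177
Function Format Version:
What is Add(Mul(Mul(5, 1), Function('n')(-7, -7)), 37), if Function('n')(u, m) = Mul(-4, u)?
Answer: 177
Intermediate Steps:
Add(Mul(Mul(5, 1), Function('n')(-7, -7)), 37) = Add(Mul(Mul(5, 1), Mul(-4, -7)), 37) = Add(Mul(5, 28), 37) = Add(140, 37) = 177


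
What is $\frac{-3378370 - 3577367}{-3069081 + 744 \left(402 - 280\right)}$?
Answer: $\frac{2318579}{992771} \approx 2.3355$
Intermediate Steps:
$\frac{-3378370 - 3577367}{-3069081 + 744 \left(402 - 280\right)} = - \frac{6955737}{-3069081 + 744 \cdot 122} = - \frac{6955737}{-3069081 + 90768} = - \frac{6955737}{-2978313} = \left(-6955737\right) \left(- \frac{1}{2978313}\right) = \frac{2318579}{992771}$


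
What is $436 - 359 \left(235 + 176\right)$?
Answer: $-147113$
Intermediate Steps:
$436 - 359 \left(235 + 176\right) = 436 - 147549 = -147113$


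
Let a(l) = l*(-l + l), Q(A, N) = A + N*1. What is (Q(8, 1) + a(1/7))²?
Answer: 81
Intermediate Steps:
Q(A, N) = A + N
a(l) = 0 (a(l) = l*0 = 0)
(Q(8, 1) + a(1/7))² = ((8 + 1) + 0)² = (9 + 0)² = 9² = 81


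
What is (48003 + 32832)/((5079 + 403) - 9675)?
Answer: -80835/4193 ≈ -19.279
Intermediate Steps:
(48003 + 32832)/((5079 + 403) - 9675) = 80835/(5482 - 9675) = 80835/(-4193) = 80835*(-1/4193) = -80835/4193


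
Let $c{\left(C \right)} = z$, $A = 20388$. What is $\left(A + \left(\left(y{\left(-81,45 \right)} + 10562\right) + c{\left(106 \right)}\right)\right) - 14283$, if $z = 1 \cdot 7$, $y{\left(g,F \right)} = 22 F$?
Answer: $17664$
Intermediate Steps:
$z = 7$
$c{\left(C \right)} = 7$
$\left(A + \left(\left(y{\left(-81,45 \right)} + 10562\right) + c{\left(106 \right)}\right)\right) - 14283 = \left(20388 + \left(\left(22 \cdot 45 + 10562\right) + 7\right)\right) - 14283 = \left(20388 + \left(\left(990 + 10562\right) + 7\right)\right) - 14283 = \left(20388 + \left(11552 + 7\right)\right) - 14283 = \left(20388 + 11559\right) - 14283 = 31947 - 14283 = 17664$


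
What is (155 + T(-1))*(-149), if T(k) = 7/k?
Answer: -22052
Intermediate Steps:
(155 + T(-1))*(-149) = (155 + 7/(-1))*(-149) = (155 + 7*(-1))*(-149) = (155 - 7)*(-149) = 148*(-149) = -22052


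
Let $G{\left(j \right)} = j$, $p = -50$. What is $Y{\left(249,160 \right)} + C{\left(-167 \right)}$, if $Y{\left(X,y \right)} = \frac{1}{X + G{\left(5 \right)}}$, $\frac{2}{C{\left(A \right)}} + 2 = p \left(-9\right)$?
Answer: $\frac{239}{28448} \approx 0.0084013$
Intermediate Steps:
$C{\left(A \right)} = \frac{1}{224}$ ($C{\left(A \right)} = \frac{2}{-2 - -450} = \frac{2}{-2 + 450} = \frac{2}{448} = 2 \cdot \frac{1}{448} = \frac{1}{224}$)
$Y{\left(X,y \right)} = \frac{1}{5 + X}$ ($Y{\left(X,y \right)} = \frac{1}{X + 5} = \frac{1}{5 + X}$)
$Y{\left(249,160 \right)} + C{\left(-167 \right)} = \frac{1}{5 + 249} + \frac{1}{224} = \frac{1}{254} + \frac{1}{224} = \frac{239}{28448}$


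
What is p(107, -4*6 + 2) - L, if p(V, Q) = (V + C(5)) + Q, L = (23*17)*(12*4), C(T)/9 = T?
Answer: -18638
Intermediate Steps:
C(T) = 9*T
L = 18768 (L = 391*48 = 18768)
p(V, Q) = 45 + Q + V (p(V, Q) = (V + 9*5) + Q = (V + 45) + Q = (45 + V) + Q = 45 + Q + V)
p(107, -4*6 + 2) - L = (45 + (-4*6 + 2) + 107) - 1*18768 = (45 + (-24 + 2) + 107) - 18768 = (45 - 22 + 107) - 18768 = 130 - 18768 = -18638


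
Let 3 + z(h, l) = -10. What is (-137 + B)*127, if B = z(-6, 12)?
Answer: -19050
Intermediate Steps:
z(h, l) = -13 (z(h, l) = -3 - 10 = -13)
B = -13
(-137 + B)*127 = (-137 - 13)*127 = -150*127 = -19050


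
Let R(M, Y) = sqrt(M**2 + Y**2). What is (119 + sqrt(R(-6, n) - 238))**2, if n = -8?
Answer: 13933 + 476*I*sqrt(57) ≈ 13933.0 + 3593.7*I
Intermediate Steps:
(119 + sqrt(R(-6, n) - 238))**2 = (119 + sqrt(sqrt((-6)**2 + (-8)**2) - 238))**2 = (119 + sqrt(sqrt(36 + 64) - 238))**2 = (119 + sqrt(sqrt(100) - 238))**2 = (119 + sqrt(10 - 238))**2 = (119 + sqrt(-228))**2 = (119 + 2*I*sqrt(57))**2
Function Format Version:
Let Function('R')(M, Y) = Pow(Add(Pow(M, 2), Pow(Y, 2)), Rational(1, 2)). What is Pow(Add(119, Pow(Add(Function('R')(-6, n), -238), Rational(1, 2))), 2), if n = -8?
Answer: Add(13933, Mul(476, I, Pow(57, Rational(1, 2)))) ≈ Add(13933., Mul(3593.7, I))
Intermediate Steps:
Pow(Add(119, Pow(Add(Function('R')(-6, n), -238), Rational(1, 2))), 2) = Pow(Add(119, Pow(Add(Pow(Add(Pow(-6, 2), Pow(-8, 2)), Rational(1, 2)), -238), Rational(1, 2))), 2) = Pow(Add(119, Pow(Add(Pow(Add(36, 64), Rational(1, 2)), -238), Rational(1, 2))), 2) = Pow(Add(119, Pow(Add(Pow(100, Rational(1, 2)), -238), Rational(1, 2))), 2) = Pow(Add(119, Pow(Add(10, -238), Rational(1, 2))), 2) = Pow(Add(119, Pow(-228, Rational(1, 2))), 2) = Pow(Add(119, Mul(2, I, Pow(57, Rational(1, 2)))), 2)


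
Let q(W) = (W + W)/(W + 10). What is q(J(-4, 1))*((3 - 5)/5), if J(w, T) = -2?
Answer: ⅕ ≈ 0.20000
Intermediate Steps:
q(W) = 2*W/(10 + W) (q(W) = (2*W)/(10 + W) = 2*W/(10 + W))
q(J(-4, 1))*((3 - 5)/5) = (2*(-2)/(10 - 2))*((3 - 5)/5) = (2*(-2)/8)*(-2*⅕) = (2*(-2)*(⅛))*(-⅖) = -½*(-⅖) = ⅕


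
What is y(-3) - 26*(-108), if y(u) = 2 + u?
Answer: 2807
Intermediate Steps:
y(-3) - 26*(-108) = (2 - 3) - 26*(-108) = -1 + 2808 = 2807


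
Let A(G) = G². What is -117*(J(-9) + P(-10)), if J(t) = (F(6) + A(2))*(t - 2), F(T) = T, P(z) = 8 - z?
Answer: 10764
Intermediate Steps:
J(t) = -20 + 10*t (J(t) = (6 + 2²)*(t - 2) = (6 + 4)*(-2 + t) = 10*(-2 + t) = -20 + 10*t)
-117*(J(-9) + P(-10)) = -117*((-20 + 10*(-9)) + (8 - 1*(-10))) = -117*((-20 - 90) + (8 + 10)) = -117*(-110 + 18) = -117*(-92) = 10764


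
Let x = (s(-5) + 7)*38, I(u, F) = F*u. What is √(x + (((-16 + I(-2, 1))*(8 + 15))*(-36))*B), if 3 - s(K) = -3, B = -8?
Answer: I*√118738 ≈ 344.58*I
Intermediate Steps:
s(K) = 6 (s(K) = 3 - 1*(-3) = 3 + 3 = 6)
x = 494 (x = (6 + 7)*38 = 13*38 = 494)
√(x + (((-16 + I(-2, 1))*(8 + 15))*(-36))*B) = √(494 + (((-16 + 1*(-2))*(8 + 15))*(-36))*(-8)) = √(494 + (((-16 - 2)*23)*(-36))*(-8)) = √(494 + (-18*23*(-36))*(-8)) = √(494 - 414*(-36)*(-8)) = √(494 + 14904*(-8)) = √(494 - 119232) = √(-118738) = I*√118738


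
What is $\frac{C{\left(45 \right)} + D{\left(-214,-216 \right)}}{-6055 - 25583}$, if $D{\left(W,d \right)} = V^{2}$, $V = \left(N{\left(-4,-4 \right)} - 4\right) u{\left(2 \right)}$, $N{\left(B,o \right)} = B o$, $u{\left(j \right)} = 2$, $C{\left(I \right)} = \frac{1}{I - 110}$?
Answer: $- \frac{37439}{2056470} \approx -0.018205$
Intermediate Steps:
$C{\left(I \right)} = \frac{1}{-110 + I}$
$V = 24$ ($V = \left(\left(-4\right) \left(-4\right) - 4\right) 2 = \left(16 - 4\right) 2 = 12 \cdot 2 = 24$)
$D{\left(W,d \right)} = 576$ ($D{\left(W,d \right)} = 24^{2} = 576$)
$\frac{C{\left(45 \right)} + D{\left(-214,-216 \right)}}{-6055 - 25583} = \frac{\frac{1}{-110 + 45} + 576}{-6055 - 25583} = \frac{\frac{1}{-65} + 576}{-31638} = \left(- \frac{1}{65} + 576\right) \left(- \frac{1}{31638}\right) = \frac{37439}{65} \left(- \frac{1}{31638}\right) = - \frac{37439}{2056470}$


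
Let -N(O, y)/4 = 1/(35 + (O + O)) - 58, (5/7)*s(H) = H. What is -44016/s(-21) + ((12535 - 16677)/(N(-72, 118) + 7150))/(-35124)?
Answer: 148094168566093/98917859628 ≈ 1497.1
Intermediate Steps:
s(H) = 7*H/5
N(O, y) = 232 - 4/(35 + 2*O) (N(O, y) = -4*(1/(35 + (O + O)) - 58) = -4*(1/(35 + 2*O) - 58) = -4*(-58 + 1/(35 + 2*O)) = 232 - 4/(35 + 2*O))
-44016/s(-21) + ((12535 - 16677)/(N(-72, 118) + 7150))/(-35124) = -44016/((7/5)*(-21)) + ((12535 - 16677)/(4*(2029 + 116*(-72))/(35 + 2*(-72)) + 7150))/(-35124) = -44016/(-147/5) - 4142/(4*(2029 - 8352)/(35 - 144) + 7150)*(-1/35124) = -44016*(-5/147) - 4142/(4*(-6323)/(-109) + 7150)*(-1/35124) = 10480/7 - 4142/(4*(-1/109)*(-6323) + 7150)*(-1/35124) = 10480/7 - 4142/(25292/109 + 7150)*(-1/35124) = 10480/7 - 4142/804642/109*(-1/35124) = 10480/7 - 4142*109/804642*(-1/35124) = 10480/7 - 225739/402321*(-1/35124) = 10480/7 + 225739/14131122804 = 148094168566093/98917859628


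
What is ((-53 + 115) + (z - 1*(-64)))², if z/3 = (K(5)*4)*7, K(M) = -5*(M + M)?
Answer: 16597476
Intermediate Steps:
K(M) = -10*M
z = -4200 (z = 3*((-10*5*4)*7) = 3*(-50*4*7) = 3*(-200*7) = 3*(-1400) = -4200)
((-53 + 115) + (z - 1*(-64)))² = ((-53 + 115) + (-4200 - 1*(-64)))² = (62 + (-4200 + 64))² = (62 - 4136)² = (-4074)² = 16597476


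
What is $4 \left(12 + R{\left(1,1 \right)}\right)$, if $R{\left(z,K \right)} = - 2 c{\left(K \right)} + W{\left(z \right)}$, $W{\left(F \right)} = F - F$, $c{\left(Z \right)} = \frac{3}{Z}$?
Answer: $24$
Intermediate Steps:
$W{\left(F \right)} = 0$
$R{\left(z,K \right)} = - \frac{6}{K}$ ($R{\left(z,K \right)} = - 2 \frac{3}{K} + 0 = - \frac{6}{K} + 0 = - \frac{6}{K}$)
$4 \left(12 + R{\left(1,1 \right)}\right) = 4 \left(12 - \frac{6}{1}\right) = 4 \left(12 - 6\right) = 4 \cdot 6 = 24$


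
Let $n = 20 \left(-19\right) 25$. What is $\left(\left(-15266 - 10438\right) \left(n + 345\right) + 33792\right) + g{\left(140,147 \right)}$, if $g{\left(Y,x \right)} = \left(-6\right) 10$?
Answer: $235353852$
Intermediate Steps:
$n = -9500$ ($n = \left(-380\right) 25 = -9500$)
$g{\left(Y,x \right)} = -60$
$\left(\left(-15266 - 10438\right) \left(n + 345\right) + 33792\right) + g{\left(140,147 \right)} = \left(\left(-15266 - 10438\right) \left(-9500 + 345\right) + 33792\right) - 60 = \left(\left(-25704\right) \left(-9155\right) + 33792\right) - 60 = \left(235320120 + 33792\right) - 60 = 235353912 - 60 = 235353852$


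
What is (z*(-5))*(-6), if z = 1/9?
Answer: 10/3 ≈ 3.3333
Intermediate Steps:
z = 1/9 ≈ 0.11111
(z*(-5))*(-6) = ((1/9)*(-5))*(-6) = -5/9*(-6) = 10/3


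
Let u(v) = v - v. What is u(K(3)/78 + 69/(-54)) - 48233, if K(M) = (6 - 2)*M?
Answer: -48233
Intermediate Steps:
K(M) = 4*M
u(v) = 0
u(K(3)/78 + 69/(-54)) - 48233 = 0 - 48233 = -48233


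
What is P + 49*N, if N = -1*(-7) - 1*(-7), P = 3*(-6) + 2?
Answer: 670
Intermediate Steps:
P = -16 (P = -18 + 2 = -16)
N = 14 (N = 7 + 7 = 14)
P + 49*N = -16 + 49*14 = -16 + 686 = 670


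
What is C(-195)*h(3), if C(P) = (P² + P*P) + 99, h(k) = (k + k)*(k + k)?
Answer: 2741364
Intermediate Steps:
h(k) = 4*k² (h(k) = (2*k)*(2*k) = 4*k²)
C(P) = 99 + 2*P² (C(P) = (P² + P²) + 99 = 2*P² + 99 = 99 + 2*P²)
C(-195)*h(3) = (99 + 2*(-195)²)*(4*3²) = (99 + 2*38025)*(4*9) = (99 + 76050)*36 = 76149*36 = 2741364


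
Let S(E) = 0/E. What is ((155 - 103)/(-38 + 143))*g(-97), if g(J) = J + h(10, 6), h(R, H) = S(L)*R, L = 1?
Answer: -5044/105 ≈ -48.038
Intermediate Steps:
S(E) = 0
h(R, H) = 0 (h(R, H) = 0*R = 0)
g(J) = J (g(J) = J + 0 = J)
((155 - 103)/(-38 + 143))*g(-97) = ((155 - 103)/(-38 + 143))*(-97) = (52/105)*(-97) = -5044/105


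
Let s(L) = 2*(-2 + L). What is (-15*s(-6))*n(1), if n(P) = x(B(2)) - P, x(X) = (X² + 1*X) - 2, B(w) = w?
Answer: 720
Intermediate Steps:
s(L) = -4 + 2*L
x(X) = -2 + X + X² (x(X) = (X² + X) - 2 = (X + X²) - 2 = -2 + X + X²)
n(P) = 4 - P (n(P) = (-2 + 2 + 2²) - P = (-2 + 2 + 4) - P = 4 - P)
(-15*s(-6))*n(1) = (-15*(-4 + 2*(-6)))*(4 - 1*1) = (-15*(-4 - 12))*(4 - 1) = -15*(-16)*3 = 240*3 = 720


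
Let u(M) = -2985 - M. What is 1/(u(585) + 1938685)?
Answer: 1/1935115 ≈ 5.1676e-7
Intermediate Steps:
1/(u(585) + 1938685) = 1/((-2985 - 1*585) + 1938685) = 1/((-2985 - 585) + 1938685) = 1/(-3570 + 1938685) = 1/1935115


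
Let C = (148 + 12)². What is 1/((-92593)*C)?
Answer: -1/2370380800 ≈ -4.2187e-10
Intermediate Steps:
C = 25600 (C = 160² = 25600)
1/((-92593)*C) = 1/(-92593*25600) = -1/92593*1/25600 = -1/2370380800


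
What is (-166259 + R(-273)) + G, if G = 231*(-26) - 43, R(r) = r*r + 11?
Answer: -97768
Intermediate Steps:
R(r) = 11 + r² (R(r) = r² + 11 = 11 + r²)
G = -6049 (G = -6006 - 43 = -6049)
(-166259 + R(-273)) + G = (-166259 + (11 + (-273)²)) - 6049 = (-166259 + (11 + 74529)) - 6049 = (-166259 + 74540) - 6049 = -91719 - 6049 = -97768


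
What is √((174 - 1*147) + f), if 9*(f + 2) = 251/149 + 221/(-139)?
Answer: √96553335785/62133 ≈ 5.0011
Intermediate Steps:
f = -370838/186399 (f = -2 + (251/149 + 221/(-139))/9 = -2 + (251*(1/149) + 221*(-1/139))/9 = -2 + (251/149 - 221/139)/9 = -2 + (⅑)*(1960/20711) = -2 + 1960/186399 = -370838/186399 ≈ -1.9895)
√((174 - 1*147) + f) = √((174 - 1*147) - 370838/186399) = √((174 - 147) - 370838/186399) = √(27 - 370838/186399) = √(4661935/186399) = √96553335785/62133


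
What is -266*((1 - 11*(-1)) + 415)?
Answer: -113582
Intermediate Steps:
-266*((1 - 11*(-1)) + 415) = -266*((1 + 11) + 415) = -266*(12 + 415) = -266*427 = -113582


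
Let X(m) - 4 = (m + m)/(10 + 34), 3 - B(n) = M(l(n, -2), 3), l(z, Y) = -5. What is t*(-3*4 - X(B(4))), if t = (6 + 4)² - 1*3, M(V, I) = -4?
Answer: -34823/22 ≈ -1582.9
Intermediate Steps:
B(n) = 7 (B(n) = 3 - 1*(-4) = 3 + 4 = 7)
X(m) = 4 + m/22 (X(m) = 4 + (m + m)/(10 + 34) = 4 + (2*m)/44 = 4 + (2*m)*(1/44) = 4 + m/22)
t = 97 (t = 10² - 3 = 100 - 3 = 97)
t*(-3*4 - X(B(4))) = 97*(-3*4 - (4 + (1/22)*7)) = 97*(-12 - (4 + 7/22)) = 97*(-12 - 1*95/22) = 97*(-12 - 95/22) = 97*(-359/22) = -34823/22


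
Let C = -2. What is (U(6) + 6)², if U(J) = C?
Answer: 16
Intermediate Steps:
U(J) = -2
(U(6) + 6)² = (-2 + 6)² = 4² = 16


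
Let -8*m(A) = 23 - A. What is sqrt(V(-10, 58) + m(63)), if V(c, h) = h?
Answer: 3*sqrt(7) ≈ 7.9373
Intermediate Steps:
m(A) = -23/8 + A/8 (m(A) = -(23 - A)/8 = -23/8 + A/8)
sqrt(V(-10, 58) + m(63)) = sqrt(58 + (-23/8 + (1/8)*63)) = sqrt(58 + (-23/8 + 63/8)) = sqrt(58 + 5) = sqrt(63) = 3*sqrt(7)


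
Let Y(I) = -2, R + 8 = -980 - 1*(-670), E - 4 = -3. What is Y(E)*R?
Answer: 636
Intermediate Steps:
E = 1 (E = 4 - 3 = 1)
R = -318 (R = -8 + (-980 - 1*(-670)) = -8 + (-980 + 670) = -8 - 310 = -318)
Y(E)*R = -2*(-318) = 636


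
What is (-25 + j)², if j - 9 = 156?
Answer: 19600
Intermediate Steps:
j = 165 (j = 9 + 156 = 165)
(-25 + j)² = (-25 + 165)² = 140² = 19600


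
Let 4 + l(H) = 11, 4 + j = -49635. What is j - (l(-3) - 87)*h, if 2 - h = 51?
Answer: -53559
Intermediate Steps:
j = -49639 (j = -4 - 49635 = -49639)
l(H) = 7 (l(H) = -4 + 11 = 7)
h = -49 (h = 2 - 1*51 = 2 - 51 = -49)
j - (l(-3) - 87)*h = -49639 - (7 - 87)*(-49) = -49639 - (-80)*(-49) = -49639 - 1*3920 = -49639 - 3920 = -53559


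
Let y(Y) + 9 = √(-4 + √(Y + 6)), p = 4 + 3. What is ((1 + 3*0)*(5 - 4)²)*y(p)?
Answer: -9 + I*√(4 - √13) ≈ -9.0 + 0.62805*I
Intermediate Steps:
p = 7
y(Y) = -9 + √(-4 + √(6 + Y)) (y(Y) = -9 + √(-4 + √(Y + 6)) = -9 + √(-4 + √(6 + Y)))
((1 + 3*0)*(5 - 4)²)*y(p) = ((1 + 3*0)*(5 - 4)²)*(-9 + √(-4 + √(6 + 7))) = ((1 + 0)*1²)*(-9 + √(-4 + √13)) = (1*1)*(-9 + √(-4 + √13)) = 1*(-9 + √(-4 + √13)) = -9 + √(-4 + √13)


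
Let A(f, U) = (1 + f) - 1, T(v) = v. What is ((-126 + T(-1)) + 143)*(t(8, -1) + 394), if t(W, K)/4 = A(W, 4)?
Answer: 6816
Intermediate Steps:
A(f, U) = f
t(W, K) = 4*W
((-126 + T(-1)) + 143)*(t(8, -1) + 394) = ((-126 - 1) + 143)*(4*8 + 394) = (-127 + 143)*(32 + 394) = 16*426 = 6816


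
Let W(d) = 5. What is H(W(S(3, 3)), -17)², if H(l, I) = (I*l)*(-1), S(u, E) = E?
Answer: 7225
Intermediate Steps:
H(l, I) = -I*l
H(W(S(3, 3)), -17)² = (-1*(-17)*5)² = 85² = 7225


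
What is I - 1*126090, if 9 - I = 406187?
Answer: -532268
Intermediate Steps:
I = -406178 (I = 9 - 1*406187 = 9 - 406187 = -406178)
I - 1*126090 = -406178 - 1*126090 = -406178 - 126090 = -532268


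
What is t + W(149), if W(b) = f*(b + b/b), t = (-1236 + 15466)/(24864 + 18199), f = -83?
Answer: -536120120/43063 ≈ -12450.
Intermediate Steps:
t = 14230/43063 ≈ 0.33045
W(b) = -83 - 83*b (W(b) = -83*(b + b/b) = -83*(b + 1) = -83*(1 + b) = -83 - 83*b)
t + W(149) = 14230/43063 + (-83 - 83*149) = 14230/43063 + (-83 - 12367) = 14230/43063 - 12450 = -536120120/43063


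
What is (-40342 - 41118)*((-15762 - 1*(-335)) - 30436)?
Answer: 3735999980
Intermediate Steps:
(-40342 - 41118)*((-15762 - 1*(-335)) - 30436) = -81460*((-15762 + 335) - 30436) = -81460*(-15427 - 30436) = -81460*(-45863) = 3735999980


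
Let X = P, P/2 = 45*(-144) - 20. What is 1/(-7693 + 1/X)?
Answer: -13000/100009001 ≈ -0.00012999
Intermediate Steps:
P = -13000 (P = 2*(45*(-144) - 20) = 2*(-6480 - 20) = 2*(-6500) = -13000)
X = -13000
1/(-7693 + 1/X) = 1/(-7693 + 1/(-13000)) = 1/(-7693 - 1/13000) = 1/(-100009001/13000) = -13000/100009001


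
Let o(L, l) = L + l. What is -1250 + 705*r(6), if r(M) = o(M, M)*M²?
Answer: 303310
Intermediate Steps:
r(M) = 2*M³ (r(M) = (M + M)*M² = (2*M)*M² = 2*M³)
-1250 + 705*r(6) = -1250 + 705*(2*6³) = -1250 + 705*(2*216) = -1250 + 705*432 = -1250 + 304560 = 303310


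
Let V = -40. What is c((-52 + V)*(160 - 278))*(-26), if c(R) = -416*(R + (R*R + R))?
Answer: 1274930029568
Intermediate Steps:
c(R) = -832*R - 416*R² (c(R) = -416*(R + (R² + R)) = -416*(R + (R + R²)) = -416*(R² + 2*R) = -832*R - 416*R²)
c((-52 + V)*(160 - 278))*(-26) = -416*(-52 - 40)*(160 - 278)*(2 + (-52 - 40)*(160 - 278))*(-26) = -416*(-92*(-118))*(2 - 92*(-118))*(-26) = -416*10856*(2 + 10856)*(-26) = -416*10856*10858*(-26) = -49035770368*(-26) = 1274930029568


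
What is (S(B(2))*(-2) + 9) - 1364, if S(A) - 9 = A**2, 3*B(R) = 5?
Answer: -12407/9 ≈ -1378.6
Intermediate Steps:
B(R) = 5/3 (B(R) = (1/3)*5 = 5/3)
S(A) = 9 + A**2
(S(B(2))*(-2) + 9) - 1364 = ((9 + (5/3)**2)*(-2) + 9) - 1364 = ((9 + 25/9)*(-2) + 9) - 1364 = ((106/9)*(-2) + 9) - 1364 = (-212/9 + 9) - 1364 = -131/9 - 1364 = -12407/9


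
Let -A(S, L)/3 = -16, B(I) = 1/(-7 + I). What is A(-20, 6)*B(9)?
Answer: 24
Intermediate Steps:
A(S, L) = 48 (A(S, L) = -3*(-16) = 48)
A(-20, 6)*B(9) = 48/(-7 + 9) = 48/2 = 48*(½) = 24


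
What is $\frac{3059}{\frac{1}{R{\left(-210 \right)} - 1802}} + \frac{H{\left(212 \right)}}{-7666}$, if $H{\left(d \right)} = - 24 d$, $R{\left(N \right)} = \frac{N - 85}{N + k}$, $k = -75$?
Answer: $- \frac{63349727383}{11499} \approx -5.5092 \cdot 10^{6}$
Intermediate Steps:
$R{\left(N \right)} = \frac{-85 + N}{-75 + N}$ ($R{\left(N \right)} = \frac{N - 85}{N - 75} = \frac{-85 + N}{-75 + N}$)
$\frac{3059}{\frac{1}{R{\left(-210 \right)} - 1802}} + \frac{H{\left(212 \right)}}{-7666} = \frac{3059}{\frac{1}{\frac{-85 - 210}{-75 - 210} - 1802}} + \frac{\left(-24\right) 212}{-7666} = \frac{3059}{\frac{1}{\frac{1}{-285} \left(-295\right) - 1802}} - - \frac{2544}{3833} = \frac{3059}{\frac{1}{\left(- \frac{1}{285}\right) \left(-295\right) - 1802}} + \frac{2544}{3833} = \frac{3059}{\frac{1}{\frac{59}{57} - 1802}} + \frac{2544}{3833} = \frac{3059}{\frac{1}{- \frac{102655}{57}}} + \frac{2544}{3833} = \frac{3059}{- \frac{57}{102655}} + \frac{2544}{3833} = 3059 \left(- \frac{102655}{57}\right) + \frac{2544}{3833} = - \frac{16527455}{3} + \frac{2544}{3833} = - \frac{63349727383}{11499}$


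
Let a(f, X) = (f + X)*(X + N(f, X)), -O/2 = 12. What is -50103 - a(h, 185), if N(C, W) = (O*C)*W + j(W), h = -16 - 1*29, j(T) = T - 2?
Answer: -28073623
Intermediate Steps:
j(T) = -2 + T
O = -24 (O = -2*12 = -24)
h = -45 (h = -16 - 29 = -45)
N(C, W) = -2 + W - 24*C*W (N(C, W) = (-24*C)*W + (-2 + W) = -24*C*W + (-2 + W) = -2 + W - 24*C*W)
a(f, X) = (X + f)*(-2 + 2*X - 24*X*f) (a(f, X) = (f + X)*(X + (-2 + X - 24*f*X)) = (X + f)*(X + (-2 + X - 24*X*f)) = (X + f)*(-2 + 2*X - 24*X*f))
-50103 - a(h, 185) = -50103 - (-2*185 - 2*(-45) + 2*185**2 - 24*185*(-45)**2 - 24*(-45)*185**2 + 2*185*(-45)) = -50103 - (-370 + 90 + 2*34225 - 24*185*2025 - 24*(-45)*34225 - 16650) = -50103 - (-370 + 90 + 68450 - 8991000 + 36963000 - 16650) = -50103 - 1*28023520 = -50103 - 28023520 = -28073623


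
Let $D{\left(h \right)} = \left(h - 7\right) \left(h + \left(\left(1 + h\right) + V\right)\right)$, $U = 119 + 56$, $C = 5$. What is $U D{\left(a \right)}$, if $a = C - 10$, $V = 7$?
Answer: $4200$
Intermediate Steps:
$a = -5$ ($a = 5 - 10 = -5$)
$U = 175$
$D{\left(h \right)} = \left(-7 + h\right) \left(8 + 2 h\right)$ ($D{\left(h \right)} = \left(h - 7\right) \left(h + \left(\left(1 + h\right) + 7\right)\right) = \left(-7 + h\right) \left(h + \left(8 + h\right)\right) = \left(-7 + h\right) \left(8 + 2 h\right)$)
$U D{\left(a \right)} = 175 \left(-56 - -30 + 2 \left(-5\right)^{2}\right) = 175 \left(-56 + 30 + 2 \cdot 25\right) = 175 \left(-56 + 30 + 50\right) = 175 \cdot 24 = 4200$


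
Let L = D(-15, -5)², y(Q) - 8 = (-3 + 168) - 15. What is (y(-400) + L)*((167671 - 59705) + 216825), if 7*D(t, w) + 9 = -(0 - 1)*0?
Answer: 2540839993/49 ≈ 5.1854e+7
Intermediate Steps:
y(Q) = 158 (y(Q) = 8 + ((-3 + 168) - 15) = 8 + (165 - 15) = 8 + 150 = 158)
D(t, w) = -9/7 (D(t, w) = -9/7 + (-(0 - 1)*0)/7 = -9/7 + (-(-1)*0)/7 = -9/7 + (-1*0)/7 = -9/7 + (⅐)*0 = -9/7 + 0 = -9/7)
L = 81/49 (L = (-9/7)² = 81/49 ≈ 1.6531)
(y(-400) + L)*((167671 - 59705) + 216825) = (158 + 81/49)*((167671 - 59705) + 216825) = 7823*(107966 + 216825)/49 = (7823/49)*324791 = 2540839993/49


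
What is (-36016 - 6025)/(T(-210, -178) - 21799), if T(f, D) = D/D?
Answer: 42041/21798 ≈ 1.9287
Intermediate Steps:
T(f, D) = 1
(-36016 - 6025)/(T(-210, -178) - 21799) = (-36016 - 6025)/(1 - 21799) = -42041/(-21798) = -42041*(-1/21798) = 42041/21798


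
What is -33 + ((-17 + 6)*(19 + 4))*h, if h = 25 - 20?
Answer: -1298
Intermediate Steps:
h = 5
-33 + ((-17 + 6)*(19 + 4))*h = -33 + ((-17 + 6)*(19 + 4))*5 = -33 - 11*23*5 = -33 - 253*5 = -33 - 1265 = -1298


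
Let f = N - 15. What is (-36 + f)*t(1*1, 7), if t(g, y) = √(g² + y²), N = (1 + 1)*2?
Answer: -235*√2 ≈ -332.34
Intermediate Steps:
N = 4 (N = 2*2 = 4)
f = -11 (f = 4 - 15 = -11)
(-36 + f)*t(1*1, 7) = (-36 - 11)*√((1*1)² + 7²) = -47*√(1² + 49) = -47*√(1 + 49) = -235*√2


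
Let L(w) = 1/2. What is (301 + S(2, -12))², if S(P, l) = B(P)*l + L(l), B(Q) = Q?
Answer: 308025/4 ≈ 77006.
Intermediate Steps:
L(w) = ½
S(P, l) = ½ + P*l (S(P, l) = P*l + ½ = ½ + P*l)
(301 + S(2, -12))² = (301 + (½ + 2*(-12)))² = (301 + (½ - 24))² = (301 - 47/2)² = (555/2)² = 308025/4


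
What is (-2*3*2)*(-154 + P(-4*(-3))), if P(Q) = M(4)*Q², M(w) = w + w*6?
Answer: -46536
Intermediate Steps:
M(w) = 7*w (M(w) = w + 6*w = 7*w)
P(Q) = 28*Q² (P(Q) = (7*4)*Q² = 28*Q²)
(-2*3*2)*(-154 + P(-4*(-3))) = (-2*3*2)*(-154 + 28*(-4*(-3))²) = (-6*2)*(-154 + 28*12²) = -12*(-154 + 28*144) = -12*(-154 + 4032) = -12*3878 = -46536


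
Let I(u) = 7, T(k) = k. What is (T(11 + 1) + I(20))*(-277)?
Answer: -5263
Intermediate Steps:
(T(11 + 1) + I(20))*(-277) = ((11 + 1) + 7)*(-277) = (12 + 7)*(-277) = 19*(-277) = -5263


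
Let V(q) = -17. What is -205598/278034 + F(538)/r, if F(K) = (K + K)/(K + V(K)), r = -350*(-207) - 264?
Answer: -644334724267/871379547567 ≈ -0.73944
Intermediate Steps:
r = 72186 (r = 72450 - 264 = 72186)
F(K) = 2*K/(-17 + K) (F(K) = (K + K)/(K - 17) = (2*K)/(-17 + K) = 2*K/(-17 + K))
-205598/278034 + F(538)/r = -205598/278034 + (2*538/(-17 + 538))/72186 = -205598*1/278034 + (2*538/521)*(1/72186) = -102799/139017 + (2*538*(1/521))*(1/72186) = -102799/139017 + (1076/521)*(1/72186) = -102799/139017 + 538/18804453 = -644334724267/871379547567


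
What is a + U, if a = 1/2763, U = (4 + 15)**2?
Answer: 997444/2763 ≈ 361.00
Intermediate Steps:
U = 361 (U = 19**2 = 361)
a = 1/2763 ≈ 0.00036193
a + U = 1/2763 + 361 = 997444/2763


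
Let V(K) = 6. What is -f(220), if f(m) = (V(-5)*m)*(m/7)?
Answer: -290400/7 ≈ -41486.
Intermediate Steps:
f(m) = 6*m**2/7 (f(m) = (6*m)*(m/7) = 6*m**2/7)
-f(220) = -6*220**2/7 = -6*48400/7 = -1*290400/7 = -290400/7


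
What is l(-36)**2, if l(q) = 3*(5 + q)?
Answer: 8649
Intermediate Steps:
l(q) = 15 + 3*q
l(-36)**2 = (15 + 3*(-36))**2 = (15 - 108)**2 = (-93)**2 = 8649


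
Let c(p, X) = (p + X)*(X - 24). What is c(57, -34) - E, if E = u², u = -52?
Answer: -4038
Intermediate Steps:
c(p, X) = (-24 + X)*(X + p) (c(p, X) = (X + p)*(-24 + X) = (-24 + X)*(X + p))
E = 2704 (E = (-52)² = 2704)
c(57, -34) - E = ((-34)² - 24*(-34) - 24*57 - 34*57) - 1*2704 = (1156 + 816 - 1368 - 1938) - 2704 = -1334 - 2704 = -4038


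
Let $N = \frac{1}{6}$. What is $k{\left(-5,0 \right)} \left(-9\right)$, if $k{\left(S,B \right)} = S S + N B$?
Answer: $-225$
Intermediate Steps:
$N = \frac{1}{6} \approx 0.16667$
$k{\left(S,B \right)} = S^{2} + \frac{B}{6}$ ($k{\left(S,B \right)} = S S + \frac{B}{6} = S^{2} + \frac{B}{6}$)
$k{\left(-5,0 \right)} \left(-9\right) = \left(\left(-5\right)^{2} + \frac{1}{6} \cdot 0\right) \left(-9\right) = \left(25 + 0\right) \left(-9\right) = 25 \left(-9\right) = -225$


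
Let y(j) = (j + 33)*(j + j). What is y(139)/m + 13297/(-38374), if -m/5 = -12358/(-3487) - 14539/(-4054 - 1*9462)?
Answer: -64886296287261/31339470190 ≈ -2070.4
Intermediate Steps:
y(j) = 2*j*(33 + j) (y(j) = (33 + j)*(2*j) = 2*j*(33 + j))
m = -35117455/1520332 (m = -5*(-12358/(-3487) - 14539/(-4054 - 1*9462)) = -5*(-12358*(-1/3487) - 14539/(-4054 - 9462)) = -5*(12358/3487 - 14539/(-13516)) = -5*(12358/3487 - 14539*(-1/13516)) = -5*(12358/3487 + 469/436) = -5*7023491/1520332 = -35117455/1520332 ≈ -23.099)
y(139)/m + 13297/(-38374) = (2*139*(33 + 139))/(-35117455/1520332) + 13297/(-38374) = (2*139*172)*(-1520332/35117455) + 13297*(-1/38374) = 47816*(-1520332/35117455) - 13297/38374 = -1690609184/816685 - 13297/38374 = -64886296287261/31339470190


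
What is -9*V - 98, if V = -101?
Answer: 811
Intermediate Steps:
-9*V - 98 = -9*(-101) - 98 = 909 - 98 = 811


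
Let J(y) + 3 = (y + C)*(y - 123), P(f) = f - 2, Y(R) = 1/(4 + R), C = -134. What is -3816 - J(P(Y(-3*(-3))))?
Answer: -3514005/169 ≈ -20793.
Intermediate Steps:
P(f) = -2 + f
J(y) = -3 + (-134 + y)*(-123 + y) (J(y) = -3 + (y - 134)*(y - 123) = -3 + (-134 + y)*(-123 + y))
-3816 - J(P(Y(-3*(-3)))) = -3816 - (16479 + (-2 + 1/(4 - 3*(-3)))² - 257*(-2 + 1/(4 - 3*(-3)))) = -3816 - (16479 + (-2 + 1/(4 + 9))² - 257*(-2 + 1/(4 + 9))) = -3816 - (16479 + (-2 + 1/13)² - 257*(-2 + 1/13)) = -3816 - (16479 + (-25/13)² - 257*(-25/13)) = -3816 - (16479 + 625/169 + 6425/13) = -3816 - 1*2869101/169 = -3816 - 2869101/169 = -3514005/169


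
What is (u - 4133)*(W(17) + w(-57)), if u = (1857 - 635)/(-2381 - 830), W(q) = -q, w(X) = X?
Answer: 75549930/247 ≈ 3.0587e+5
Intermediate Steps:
u = -94/247 (u = 1222/(-3211) = 1222*(-1/3211) = -94/247 ≈ -0.38057)
(u - 4133)*(W(17) + w(-57)) = (-94/247 - 4133)*(-1*17 - 57) = -1020945*(-17 - 57)/247 = -1020945/247*(-74) = 75549930/247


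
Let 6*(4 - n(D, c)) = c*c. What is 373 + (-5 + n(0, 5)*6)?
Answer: 367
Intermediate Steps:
n(D, c) = 4 - c**2/6 (n(D, c) = 4 - c*c/6 = 4 - c**2/6)
373 + (-5 + n(0, 5)*6) = 373 + (-5 + (4 - 1/6*5**2)*6) = 373 + (-5 + (4 - 1/6*25)*6) = 373 + (-5 + (4 - 25/6)*6) = 373 + (-5 - 1/6*6) = 373 + (-5 - 1) = 373 - 6 = 367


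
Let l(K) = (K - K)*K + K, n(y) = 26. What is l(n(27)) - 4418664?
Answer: -4418638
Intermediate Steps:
l(K) = K (l(K) = 0*K + K = 0 + K = K)
l(n(27)) - 4418664 = 26 - 4418664 = -4418638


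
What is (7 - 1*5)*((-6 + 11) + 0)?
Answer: 10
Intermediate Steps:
(7 - 1*5)*((-6 + 11) + 0) = (7 - 5)*(5 + 0) = 2*5 = 10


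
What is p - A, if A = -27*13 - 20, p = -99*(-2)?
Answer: 569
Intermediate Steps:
p = 198
A = -371 (A = -351 - 20 = -371)
p - A = 198 - 1*(-371) = 198 + 371 = 569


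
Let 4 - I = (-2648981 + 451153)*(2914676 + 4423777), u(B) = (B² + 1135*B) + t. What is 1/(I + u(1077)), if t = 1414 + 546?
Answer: 1/16128659864372 ≈ 6.2001e-14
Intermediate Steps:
t = 1960
u(B) = 1960 + B² + 1135*B (u(B) = (B² + 1135*B) + 1960 = 1960 + B² + 1135*B)
I = 16128657480088 (I = 4 - (-2648981 + 451153)*(2914676 + 4423777) = 4 - (-2197828)*7338453 = 4 - 1*(-16128657480084) = 4 + 16128657480084 = 16128657480088)
1/(I + u(1077)) = 1/(16128657480088 + (1960 + 1077² + 1135*1077)) = 1/(16128657480088 + (1960 + 1159929 + 1222395)) = 1/(16128657480088 + 2384284) = 1/16128659864372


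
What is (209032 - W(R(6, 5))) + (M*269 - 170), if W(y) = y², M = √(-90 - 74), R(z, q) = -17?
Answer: 208573 + 538*I*√41 ≈ 2.0857e+5 + 3444.9*I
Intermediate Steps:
M = 2*I*√41 (M = √(-164) = 2*I*√41 ≈ 12.806*I)
(209032 - W(R(6, 5))) + (M*269 - 170) = (209032 - 1*(-17)²) + ((2*I*√41)*269 - 170) = (209032 - 1*289) + (538*I*√41 - 170) = (209032 - 289) + (-170 + 538*I*√41) = 208743 + (-170 + 538*I*√41) = 208573 + 538*I*√41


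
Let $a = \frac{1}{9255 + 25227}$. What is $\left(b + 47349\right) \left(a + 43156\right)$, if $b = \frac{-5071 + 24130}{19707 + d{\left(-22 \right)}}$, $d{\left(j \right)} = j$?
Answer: $\frac{231173204206209322}{113129695} \approx 2.0434 \cdot 10^{9}$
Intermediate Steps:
$b = \frac{19059}{19685}$ ($b = \frac{-5071 + 24130}{19707 - 22} = \frac{19059}{19685} \approx 0.9682$)
$a = \frac{1}{34482} \approx 2.9001 \cdot 10^{-5}$
$\left(b + 47349\right) \left(a + 43156\right) = \left(\frac{19059}{19685} + 47349\right) \left(\frac{1}{34482} + 43156\right) = \frac{932084124}{19685} \cdot \frac{1488105193}{34482} = \frac{231173204206209322}{113129695}$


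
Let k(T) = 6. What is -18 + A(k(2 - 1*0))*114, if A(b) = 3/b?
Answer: 39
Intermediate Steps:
-18 + A(k(2 - 1*0))*114 = -18 + (3/6)*114 = -18 + (3*(⅙))*114 = -18 + (½)*114 = -18 + 57 = 39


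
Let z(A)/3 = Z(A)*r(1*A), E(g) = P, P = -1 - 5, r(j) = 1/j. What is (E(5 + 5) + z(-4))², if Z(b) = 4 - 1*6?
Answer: 81/4 ≈ 20.250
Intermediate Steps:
Z(b) = -2 (Z(b) = 4 - 6 = -2)
P = -6
E(g) = -6
z(A) = -6/A (z(A) = 3*(-2/A) = -6/A)
(E(5 + 5) + z(-4))² = (-6 - 6/(-4))² = (-6 - 6*(-¼))² = (-6 + 3/2)² = (-9/2)² = 81/4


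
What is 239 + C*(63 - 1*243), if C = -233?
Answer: 42179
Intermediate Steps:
239 + C*(63 - 1*243) = 239 - 233*(63 - 1*243) = 239 - 233*(63 - 243) = 239 - 233*(-180) = 239 + 41940 = 42179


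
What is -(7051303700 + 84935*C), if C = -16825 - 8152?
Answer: -4929882205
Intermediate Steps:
C = -24977
-(7051303700 + 84935*C) = -84935/(1/((40036 + 42984) - 24977)) = -84935/(1/(83020 - 24977)) = -84935/(1/58043) = -84935/1/58043 = -84935*58043 = -4929882205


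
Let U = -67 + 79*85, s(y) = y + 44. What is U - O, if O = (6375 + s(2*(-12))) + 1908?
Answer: -1655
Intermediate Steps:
s(y) = 44 + y
U = 6648 (U = -67 + 6715 = 6648)
O = 8303 (O = (6375 + (44 + 2*(-12))) + 1908 = (6375 + (44 - 24)) + 1908 = (6375 + 20) + 1908 = 6395 + 1908 = 8303)
U - O = 6648 - 1*8303 = 6648 - 8303 = -1655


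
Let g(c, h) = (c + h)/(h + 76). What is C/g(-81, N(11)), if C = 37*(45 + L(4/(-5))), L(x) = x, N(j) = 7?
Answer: -18343/10 ≈ -1834.3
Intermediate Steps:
g(c, h) = (c + h)/(76 + h)
C = 8177/5 (C = 37*(45 + 4/(-5)) = 37*(45 + 4*(-⅕)) = 37*(45 - ⅘) = 37*(221/5) = 8177/5 ≈ 1635.4)
C/g(-81, N(11)) = 8177/(5*(((-81 + 7)/(76 + 7)))) = 8177/(5*((-74/83))) = 8177/(5*(((1/83)*(-74)))) = 8177/(5*(-74/83)) = (8177/5)*(-83/74) = -18343/10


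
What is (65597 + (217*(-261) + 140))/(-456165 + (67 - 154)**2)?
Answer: -2275/112149 ≈ -0.020286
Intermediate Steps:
(65597 + (217*(-261) + 140))/(-456165 + (67 - 154)**2) = (65597 + (-56637 + 140))/(-456165 + (-87)**2) = (65597 - 56497)/(-456165 + 7569) = 9100/(-448596) = 9100*(-1/448596) = -2275/112149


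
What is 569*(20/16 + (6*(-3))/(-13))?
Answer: 77953/52 ≈ 1499.1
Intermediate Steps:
569*(20/16 + (6*(-3))/(-13)) = 569*(20*(1/16) - 18*(-1/13)) = 569*(5/4 + 18/13) = 569*(137/52) = 77953/52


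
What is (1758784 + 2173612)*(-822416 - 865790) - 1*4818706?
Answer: -6638699340282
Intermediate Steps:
(1758784 + 2173612)*(-822416 - 865790) - 1*4818706 = 3932396*(-1688206) - 4818706 = -6638694521576 - 4818706 = -6638699340282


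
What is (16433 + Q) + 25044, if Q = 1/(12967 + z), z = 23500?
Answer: 1512541760/36467 ≈ 41477.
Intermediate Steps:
Q = 1/36467 (Q = 1/(12967 + 23500) = 1/36467 ≈ 2.7422e-5)
(16433 + Q) + 25044 = (16433 + 1/36467) + 25044 = 599262212/36467 + 25044 = 1512541760/36467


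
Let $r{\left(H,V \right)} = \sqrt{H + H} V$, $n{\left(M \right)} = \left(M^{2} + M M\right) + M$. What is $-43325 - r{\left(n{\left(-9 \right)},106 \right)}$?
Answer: $-43325 - 318 \sqrt{34} \approx -45179.0$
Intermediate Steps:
$n{\left(M \right)} = M + 2 M^{2}$ ($n{\left(M \right)} = \left(M^{2} + M^{2}\right) + M = 2 M^{2} + M = M + 2 M^{2}$)
$r{\left(H,V \right)} = V \sqrt{2} \sqrt{H}$ ($r{\left(H,V \right)} = \sqrt{2 H} V = \sqrt{2} \sqrt{H} V = V \sqrt{2} \sqrt{H}$)
$-43325 - r{\left(n{\left(-9 \right)},106 \right)} = -43325 - 106 \sqrt{2} \sqrt{- 9 \left(1 + 2 \left(-9\right)\right)} = -43325 - 106 \sqrt{2} \sqrt{- 9 \left(1 - 18\right)} = -43325 - 106 \sqrt{2} \sqrt{\left(-9\right) \left(-17\right)} = -43325 - 106 \sqrt{2} \sqrt{153} = -43325 - 106 \sqrt{2} \cdot 3 \sqrt{17} = -43325 - 318 \sqrt{34}$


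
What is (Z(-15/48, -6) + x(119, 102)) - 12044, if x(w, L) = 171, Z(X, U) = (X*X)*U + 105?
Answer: -1506379/128 ≈ -11769.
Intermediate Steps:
Z(X, U) = 105 + U*X² (Z(X, U) = X²*U + 105 = U*X² + 105 = 105 + U*X²)
(Z(-15/48, -6) + x(119, 102)) - 12044 = ((105 - 6*(-15/48)²) + 171) - 12044 = ((105 - 6*(-15*1/48)²) + 171) - 12044 = ((105 - 6*(-5/16)²) + 171) - 12044 = ((105 - 6*25/256) + 171) - 12044 = ((105 - 75/128) + 171) - 12044 = (13365/128 + 171) - 12044 = 35253/128 - 12044 = -1506379/128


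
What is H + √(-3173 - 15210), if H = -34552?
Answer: -34552 + I*√18383 ≈ -34552.0 + 135.58*I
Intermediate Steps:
H + √(-3173 - 15210) = -34552 + √(-3173 - 15210) = -34552 + √(-18383) = -34552 + I*√18383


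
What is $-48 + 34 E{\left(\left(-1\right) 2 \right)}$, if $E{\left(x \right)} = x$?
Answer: $-116$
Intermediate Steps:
$-48 + 34 E{\left(\left(-1\right) 2 \right)} = -48 + 34 \left(\left(-1\right) 2\right) = -48 + 34 \left(-2\right) = -48 - 68 = -116$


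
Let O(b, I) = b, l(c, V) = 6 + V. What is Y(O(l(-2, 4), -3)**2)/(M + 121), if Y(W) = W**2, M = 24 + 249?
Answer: 5000/197 ≈ 25.381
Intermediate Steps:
M = 273
Y(O(l(-2, 4), -3)**2)/(M + 121) = ((6 + 4)**2)**2/(273 + 121) = (10**2)**2/394 = 100**2*(1/394) = 10000*(1/394) = 5000/197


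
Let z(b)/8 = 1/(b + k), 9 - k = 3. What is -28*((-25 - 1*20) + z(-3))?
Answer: 3556/3 ≈ 1185.3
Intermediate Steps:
k = 6 (k = 9 - 1*3 = 9 - 3 = 6)
z(b) = 8/(6 + b) (z(b) = 8/(b + 6) = 8/(6 + b))
-28*((-25 - 1*20) + z(-3)) = -28*((-25 - 1*20) + 8/(6 - 3)) = -28*((-25 - 20) + 8/3) = -28*(-45 + 8*(1/3)) = -28*(-45 + 8/3) = -28*(-127/3) = 3556/3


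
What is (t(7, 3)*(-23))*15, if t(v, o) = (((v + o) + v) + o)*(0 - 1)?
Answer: 6900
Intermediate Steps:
t(v, o) = -2*o - 2*v (t(v, o) = (((o + v) + v) + o)*(-1) = ((o + 2*v) + o)*(-1) = (2*o + 2*v)*(-1) = -2*o - 2*v)
(t(7, 3)*(-23))*15 = ((-2*3 - 2*7)*(-23))*15 = ((-6 - 14)*(-23))*15 = -20*(-23)*15 = 460*15 = 6900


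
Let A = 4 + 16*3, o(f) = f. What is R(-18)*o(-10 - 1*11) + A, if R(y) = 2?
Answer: 10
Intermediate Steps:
A = 52 (A = 4 + 48 = 52)
R(-18)*o(-10 - 1*11) + A = 2*(-10 - 1*11) + 52 = 2*(-10 - 11) + 52 = 2*(-21) + 52 = -42 + 52 = 10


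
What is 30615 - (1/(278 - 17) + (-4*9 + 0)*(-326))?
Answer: 4927418/261 ≈ 18879.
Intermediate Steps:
30615 - (1/(278 - 17) + (-4*9 + 0)*(-326)) = 30615 - (1/261 + (-36 + 0)*(-326)) = 30615 - (1/261 - 36*(-326)) = 30615 - (1/261 + 11736) = 30615 - 1*3063097/261 = 30615 - 3063097/261 = 4927418/261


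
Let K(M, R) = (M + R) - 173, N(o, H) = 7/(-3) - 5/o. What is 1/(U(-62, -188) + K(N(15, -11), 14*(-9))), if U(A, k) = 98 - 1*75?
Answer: -3/836 ≈ -0.0035885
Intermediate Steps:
N(o, H) = -7/3 - 5/o (N(o, H) = 7*(-⅓) - 5/o = -7/3 - 5/o)
U(A, k) = 23 (U(A, k) = 98 - 75 = 23)
K(M, R) = -173 + M + R
1/(U(-62, -188) + K(N(15, -11), 14*(-9))) = 1/(23 + (-173 + (-7/3 - 5/15) + 14*(-9))) = 1/(23 + (-173 + (-7/3 - 5*1/15) - 126)) = 1/(23 + (-173 + (-7/3 - ⅓) - 126)) = 1/(23 + (-173 - 8/3 - 126)) = 1/(23 - 905/3) = 1/(-836/3) = -3/836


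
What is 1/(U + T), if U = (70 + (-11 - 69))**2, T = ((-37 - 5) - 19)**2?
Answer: 1/3821 ≈ 0.00026171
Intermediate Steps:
T = 3721 (T = (-42 - 19)**2 = (-61)**2 = 3721)
U = 100 (U = (70 - 80)**2 = (-10)**2 = 100)
1/(U + T) = 1/(100 + 3721) = 1/3821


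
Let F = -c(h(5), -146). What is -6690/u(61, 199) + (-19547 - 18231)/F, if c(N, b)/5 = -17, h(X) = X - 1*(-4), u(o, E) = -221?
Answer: -457664/1105 ≈ -414.18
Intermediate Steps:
h(X) = 4 + X (h(X) = X + 4 = 4 + X)
c(N, b) = -85 (c(N, b) = 5*(-17) = -85)
F = 85 (F = -1*(-85) = 85)
-6690/u(61, 199) + (-19547 - 18231)/F = -6690/(-221) + (-19547 - 18231)/85 = -6690*(-1/221) - 37778*1/85 = 6690/221 - 37778/85 = -457664/1105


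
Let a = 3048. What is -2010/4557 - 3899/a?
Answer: -7964741/4629912 ≈ -1.7203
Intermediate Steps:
-2010/4557 - 3899/a = -2010/4557 - 3899/3048 = -2010*1/4557 - 3899*1/3048 = -670/1519 - 3899/3048 = -7964741/4629912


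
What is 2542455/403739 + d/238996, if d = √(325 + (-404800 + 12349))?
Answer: 2542455/403739 + I*√392126/238996 ≈ 6.2973 + 0.0026201*I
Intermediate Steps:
d = I*√392126 (d = √(325 - 392451) = √(-392126) = I*√392126 ≈ 626.2*I)
2542455/403739 + d/238996 = 2542455/403739 + (I*√392126)/238996 = 2542455*(1/403739) + (I*√392126)*(1/238996) = 2542455/403739 + I*√392126/238996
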